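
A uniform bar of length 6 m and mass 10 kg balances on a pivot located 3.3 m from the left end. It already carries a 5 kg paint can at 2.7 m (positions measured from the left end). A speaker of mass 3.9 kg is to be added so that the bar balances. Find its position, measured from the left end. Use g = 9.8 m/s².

x ≈ 4.84 m from the left end

Choose the pivot (at 3.3 m from the left end) as the axis so the support reaction has zero arm there.
Beam weight: 10 × 9.8 = 98 N down at 3 m → arm 0.3 m, τ = 98 × 0.3 = 29.4 N·m counterclockwise.
Paint can: 5 × 9.8 = 49 N down at 2.7 m → arm 0.6 m, τ = 49 × 0.6 = 29.4 N·m counterclockwise.
Net moment of existing loads = 58.8 N·m counterclockwise.
The speaker weighs 3.9 × 9.8 = 38.22 N and must supply an equal clockwise moment, so its lever arm about the pivot is 58.8 / 38.22 = 1.54 m.
That puts it at 3.3 + 1.54 = 4.84 m from the left end.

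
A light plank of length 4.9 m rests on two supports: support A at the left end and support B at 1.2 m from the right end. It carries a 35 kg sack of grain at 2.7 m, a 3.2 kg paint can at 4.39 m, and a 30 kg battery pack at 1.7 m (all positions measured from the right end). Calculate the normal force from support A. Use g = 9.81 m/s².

R_A ≈ 206 N

About support B:
Sack of grain: 35 × 9.81 = 343.4 N down at 2.7 m → arm 1.5 m, τ = 343.4 × 1.5 = 515.1 N·m counterclockwise.
Paint can: 3.2 × 9.81 = 31.39 N down at 4.39 m → arm 3.19 m, τ = 31.39 × 3.19 = 100.1 N·m counterclockwise.
Battery pack: 30 × 9.81 = 294.3 N down at 1.7 m → arm 0.5 m, τ = 294.3 × 0.5 = 147.2 N·m counterclockwise.
Net load moment about support B = 762.4 N·m counterclockwise.
Reaction R at support A is upward at 4.9 m, arm 3.7 m → moment R × 3.7 clockwise.
For rotational equilibrium, R × 3.7 = 762.4, so R = 206 N.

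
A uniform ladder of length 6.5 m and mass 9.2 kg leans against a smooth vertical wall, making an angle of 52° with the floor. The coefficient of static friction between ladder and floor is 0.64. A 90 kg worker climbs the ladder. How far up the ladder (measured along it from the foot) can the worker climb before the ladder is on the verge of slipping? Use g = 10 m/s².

About the foot of the ladder:
Ladder weight 9.2×10 = 92 N acts at 3.25 m along the ladder; its horizontal arm is 3.25·cos52° = 2.001 m → τ = 184.1 N·m clockwise.
Worker weight 90×10 = 900 N at distance d → arm d·cos52° → τ = 900·d·0.6157 clockwise.
Wall normal N at the top has arm L sinθ = 5.122 m counterclockwise, so Στ = 0 gives N·5.122 = 184.1 + 554.1·d.
ΣFy = 0 ⇒ N_floor = 992 N, so the maximum friction is μ_s·N_floor = 0.64×992 = 634.9 N. ΣFx = 0 ⇒ N_wall = f, so at the slipping point N = 634.9 N.
Substituting: 634.9×5.122 = 184.1 + 554.1·d ⇒ d = (3252 − 184.1) / 554.1 = 5.54 m.

d ≈ 5.54 m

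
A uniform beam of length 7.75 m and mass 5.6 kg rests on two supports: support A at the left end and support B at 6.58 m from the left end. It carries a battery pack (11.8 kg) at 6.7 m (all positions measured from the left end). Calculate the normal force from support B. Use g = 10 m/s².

Taking torques about support A:
Beam weight: 5.6 × 10 = 56 N down at 3.875 m → arm 3.875 m, τ = 56 × 3.875 = 217 N·m clockwise.
Battery pack: 11.8 × 10 = 118 N down at 6.7 m → arm 6.7 m, τ = 118 × 6.7 = 790.6 N·m clockwise.
Net load moment about support A = 1008 N·m clockwise.
Reaction R at support B is upward at 6.58 m, arm 6.58 m → moment R × 6.58 counterclockwise.
Balancing moments: R × 6.58 = 1008, giving R = 153 N.

R_B ≈ 153 N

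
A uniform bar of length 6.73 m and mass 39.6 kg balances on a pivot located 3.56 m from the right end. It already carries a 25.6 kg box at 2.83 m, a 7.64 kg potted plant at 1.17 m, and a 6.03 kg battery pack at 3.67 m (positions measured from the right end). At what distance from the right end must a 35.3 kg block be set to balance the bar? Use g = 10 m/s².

x ≈ 4.81 m from the right end

Choose the pivot (at 3.56 m from the right end) as the axis so the support reaction has zero arm there.
Beam weight: 39.6 × 10 = 396 N down at 3.365 m → arm 0.195 m, τ = 396 × 0.195 = 77.22 N·m clockwise.
Box: 25.6 × 10 = 256 N down at 2.83 m → arm 0.73 m, τ = 256 × 0.73 = 186.9 N·m clockwise.
Potted plant: 7.64 × 10 = 76.4 N down at 1.17 m → arm 2.39 m, τ = 76.4 × 2.39 = 182.6 N·m clockwise.
Battery pack: 6.03 × 10 = 60.3 N down at 3.67 m → arm 0.11 m, τ = 60.3 × 0.11 = 6.633 N·m counterclockwise.
Net moment of existing loads = 440.1 N·m clockwise.
The block weighs 35.3 × 10 = 353 N and must supply an equal counterclockwise moment, so its lever arm about the pivot is 440.1 / 353 = 1.25 m.
That puts it at 3.56 + 1.25 = 4.81 m from the right end.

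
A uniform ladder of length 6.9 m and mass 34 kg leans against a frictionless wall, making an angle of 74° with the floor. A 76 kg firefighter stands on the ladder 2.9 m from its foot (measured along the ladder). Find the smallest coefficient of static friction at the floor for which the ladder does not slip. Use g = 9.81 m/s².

μ_min ≈ 0.128

Sum moments about the foot of the ladder (the floor normal and friction both act there and drop out).
Ladder weight 34×9.81 = 333.5 N acts at 3.45 m along the ladder; its horizontal arm is 3.45·cos74° = 0.9509 m → τ = 317.1 N·m clockwise.
Firefighter: 76×9.81 = 745.6 N at 2.9 m → arm 0.7993 m → τ = 596 N·m clockwise.
Wall normal N acts horizontally at the top; its moment arm is the height L sinθ = 6.9·sin74° = 6.633 m, counterclockwise.
Στ = 0 ⇒ N × 6.633 = 913.1 ⇒ N = 137.7 N.
ΣFx = 0 ⇒ f = N_wall = 137.7 N. ΣFy = 0 ⇒ N_floor = 1079 N.
μ_min = f / N_floor = 137.7 / 1079 = 0.128.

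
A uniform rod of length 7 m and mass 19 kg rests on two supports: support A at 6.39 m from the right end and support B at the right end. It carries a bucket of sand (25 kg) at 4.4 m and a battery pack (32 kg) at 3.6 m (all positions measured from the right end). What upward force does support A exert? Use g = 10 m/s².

R_A ≈ 456 N

About support B:
Beam weight: 19 × 10 = 190 N down at 3.5 m → arm 3.5 m, τ = 190 × 3.5 = 665 N·m counterclockwise.
Bucket of sand: 25 × 10 = 250 N down at 4.4 m → arm 4.4 m, τ = 250 × 4.4 = 1100 N·m counterclockwise.
Battery pack: 32 × 10 = 320 N down at 3.6 m → arm 3.6 m, τ = 320 × 3.6 = 1152 N·m counterclockwise.
Net load moment about support B = 2917 N·m counterclockwise.
Reaction R at support A is upward at 6.39 m, arm 6.39 m → moment R × 6.39 clockwise.
Balancing moments: R × 6.39 = 2917, giving R = 456 N.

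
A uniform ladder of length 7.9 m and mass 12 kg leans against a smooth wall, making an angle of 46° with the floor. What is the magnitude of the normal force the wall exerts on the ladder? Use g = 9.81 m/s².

N_wall ≈ 56.8 N

Take moments about the foot of the ladder.
Ladder weight 12×9.81 = 117.7 N acts at 3.95 m along the ladder; its horizontal arm is 3.95·cos46° = 2.744 m → τ = 323 N·m clockwise.
Wall normal N acts horizontally at the top; its moment arm is the height L sinθ = 7.9·sin46° = 5.683 m, counterclockwise.
Setting net torque to zero: N × 5.683 = 323 → N = 56.8 N.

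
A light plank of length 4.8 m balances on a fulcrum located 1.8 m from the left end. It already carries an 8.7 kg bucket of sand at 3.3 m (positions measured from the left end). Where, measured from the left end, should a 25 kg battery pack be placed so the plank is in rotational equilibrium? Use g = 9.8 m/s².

x ≈ 1.28 m from the left end

Take moments about the fulcrum (at 1.8 m from the left end).
Bucket of sand: 8.7 × 9.8 = 85.26 N down at 3.3 m → arm 1.5 m, τ = 85.26 × 1.5 = 127.9 N·m clockwise.
Net moment of existing loads = 127.9 N·m clockwise.
The battery pack weighs 25 × 9.8 = 245 N and must supply an equal counterclockwise moment, so its lever arm about the fulcrum is 127.9 / 245 = 0.522 m.
That puts it at 1.8 − 0.522 = 1.28 m from the left end.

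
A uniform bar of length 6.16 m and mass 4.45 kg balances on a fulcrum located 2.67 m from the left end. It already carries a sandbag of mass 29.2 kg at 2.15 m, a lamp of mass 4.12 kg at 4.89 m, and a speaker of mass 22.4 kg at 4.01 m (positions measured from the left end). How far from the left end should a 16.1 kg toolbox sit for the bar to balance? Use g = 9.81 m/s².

Take moments about the fulcrum (at 2.67 m from the left end).
Beam weight: 4.45 × 9.81 = 43.65 N down at 3.08 m → arm 0.41 m, τ = 43.65 × 0.41 = 17.9 N·m clockwise.
Sandbag: 29.2 × 9.81 = 286.5 N down at 2.15 m → arm 0.52 m, τ = 286.5 × 0.52 = 149 N·m counterclockwise.
Lamp: 4.12 × 9.81 = 40.42 N down at 4.89 m → arm 2.22 m, τ = 40.42 × 2.22 = 89.73 N·m clockwise.
Speaker: 22.4 × 9.81 = 219.7 N down at 4.01 m → arm 1.34 m, τ = 219.7 × 1.34 = 294.4 N·m clockwise.
Net moment of existing loads = 253 N·m clockwise.
The toolbox weighs 16.1 × 9.81 = 157.9 N and must supply an equal counterclockwise moment, so its lever arm about the fulcrum is 253 / 157.9 = 1.6 m.
That puts it at 2.67 − 1.6 = 1.07 m from the left end.

x ≈ 1.07 m from the left end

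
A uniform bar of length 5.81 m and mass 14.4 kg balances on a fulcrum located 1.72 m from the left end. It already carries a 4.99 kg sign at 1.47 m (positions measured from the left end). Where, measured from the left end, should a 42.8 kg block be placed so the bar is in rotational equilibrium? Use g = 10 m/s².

Sum moments about the fulcrum (at 1.72 m from the left end) (the support reaction has zero arm there).
Beam weight: 14.4 × 10 = 144 N down at 2.905 m → arm 1.185 m, τ = 144 × 1.185 = 170.6 N·m clockwise.
Sign: 4.99 × 10 = 49.9 N down at 1.47 m → arm 0.25 m, τ = 49.9 × 0.25 = 12.47 N·m counterclockwise.
Net moment of existing loads = 158.1 N·m clockwise.
The block weighs 42.8 × 10 = 428 N and must supply an equal counterclockwise moment, so its lever arm about the fulcrum is 158.1 / 428 = 0.369 m.
That puts it at 1.72 − 0.369 = 1.35 m from the left end.

x ≈ 1.35 m from the left end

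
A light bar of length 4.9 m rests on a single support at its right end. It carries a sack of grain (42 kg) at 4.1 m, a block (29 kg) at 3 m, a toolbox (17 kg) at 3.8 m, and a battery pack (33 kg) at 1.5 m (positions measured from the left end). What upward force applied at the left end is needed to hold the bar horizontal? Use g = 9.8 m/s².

Taking torques about the right end:
Sack of grain: 42 × 9.8 = 411.6 N down at 4.1 m → arm 0.8 m, τ = 411.6 × 0.8 = 329.3 N·m counterclockwise.
Block: 29 × 9.8 = 284.2 N down at 3 m → arm 1.9 m, τ = 284.2 × 1.9 = 540 N·m counterclockwise.
Toolbox: 17 × 9.8 = 166.6 N down at 3.8 m → arm 1.1 m, τ = 166.6 × 1.1 = 183.3 N·m counterclockwise.
Battery pack: 33 × 9.8 = 323.4 N down at 1.5 m → arm 3.4 m, τ = 323.4 × 3.4 = 1100 N·m counterclockwise.
Net moment of the loads = 2153 N·m counterclockwise.
The upward force F acts at the left end, arm 4.9 m, giving F × 4.9 clockwise.
Setting net torque to zero: F × 4.9 = 2153 → F = 2153 / 4.9 = 439 N.

F ≈ 439 N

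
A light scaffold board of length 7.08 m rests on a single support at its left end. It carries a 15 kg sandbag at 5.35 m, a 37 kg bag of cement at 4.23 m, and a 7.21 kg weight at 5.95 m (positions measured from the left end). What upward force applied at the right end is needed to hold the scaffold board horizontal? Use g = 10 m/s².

Taking torques about the left end:
Sandbag: 15 × 10 = 150 N down at 5.35 m → arm 5.35 m, τ = 150 × 5.35 = 802.5 N·m clockwise.
Bag of cement: 37 × 10 = 370 N down at 4.23 m → arm 4.23 m, τ = 370 × 4.23 = 1565 N·m clockwise.
Weight: 7.21 × 10 = 72.1 N down at 5.95 m → arm 5.95 m, τ = 72.1 × 5.95 = 429 N·m clockwise.
Net moment of the loads = 2796 N·m clockwise.
The upward force F acts at the right end, arm 7.08 m, giving F × 7.08 counterclockwise.
Balancing moments: F × 7.08 = 2796, giving F = 2796 / 7.08 = 395 N.

F ≈ 395 N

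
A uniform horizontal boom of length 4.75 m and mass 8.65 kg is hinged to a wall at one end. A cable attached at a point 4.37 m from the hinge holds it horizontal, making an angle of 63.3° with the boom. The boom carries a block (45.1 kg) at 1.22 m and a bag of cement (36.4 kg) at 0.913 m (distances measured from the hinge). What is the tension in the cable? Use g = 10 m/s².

Take moments about the hinge.
Beam weight: 8.65 × 10 = 86.5 N down at 2.375 m → arm 2.375 m, τ = 86.5 × 2.375 = 205.4 N·m clockwise.
Block: 45.1 × 10 = 451 N down at 1.22 m → arm 1.22 m, τ = 451 × 1.22 = 550.2 N·m clockwise.
Bag of cement: 36.4 × 10 = 364 N down at 0.913 m → arm 0.913 m, τ = 364 × 0.913 = 332.3 N·m clockwise.
Total clockwise load moment = 1088 N·m.
The cable tension T acts at 4.37 m; only its component perpendicular to the boom, T sinθ, produces torque. sin 63.3° = 0.8934.
Balancing moments: T × 4.37 × 0.8934 = 1088, giving T = 1088 / 3.904 = 279 N.

T ≈ 279 N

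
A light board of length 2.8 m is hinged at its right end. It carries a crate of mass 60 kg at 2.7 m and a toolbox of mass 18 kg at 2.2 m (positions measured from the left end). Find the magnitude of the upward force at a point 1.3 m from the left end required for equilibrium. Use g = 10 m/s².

F ≈ 112 N

Choose the right end as the axis so the unknown pivot reaction has zero arm there.
Crate: 60 × 10 = 600 N down at 2.7 m → arm 0.1 m, τ = 600 × 0.1 = 60 N·m counterclockwise.
Toolbox: 18 × 10 = 180 N down at 2.2 m → arm 0.6 m, τ = 180 × 0.6 = 108 N·m counterclockwise.
Net moment of the loads = 168 N·m counterclockwise.
The upward force F acts at a point 1.3 m from the left end, arm 1.5 m, giving F × 1.5 clockwise.
Balancing moments: F × 1.5 = 168, giving F = 168 / 1.5 = 112 N.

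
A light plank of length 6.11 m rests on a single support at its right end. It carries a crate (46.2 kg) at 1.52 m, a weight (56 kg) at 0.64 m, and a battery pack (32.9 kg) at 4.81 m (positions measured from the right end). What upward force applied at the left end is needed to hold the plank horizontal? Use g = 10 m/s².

Taking torques about the right end:
Crate: 46.2 × 10 = 462 N down at 1.52 m → arm 1.52 m, τ = 462 × 1.52 = 702.2 N·m counterclockwise.
Weight: 56 × 10 = 560 N down at 0.64 m → arm 0.64 m, τ = 560 × 0.64 = 358.4 N·m counterclockwise.
Battery pack: 32.9 × 10 = 329 N down at 4.81 m → arm 4.81 m, τ = 329 × 4.81 = 1582 N·m counterclockwise.
Net moment of the loads = 2643 N·m counterclockwise.
The upward force F acts at the left end, arm 6.11 m, giving F × 6.11 clockwise.
Setting net torque to zero: F × 6.11 = 2643 → F = 2643 / 6.11 = 433 N.

F ≈ 433 N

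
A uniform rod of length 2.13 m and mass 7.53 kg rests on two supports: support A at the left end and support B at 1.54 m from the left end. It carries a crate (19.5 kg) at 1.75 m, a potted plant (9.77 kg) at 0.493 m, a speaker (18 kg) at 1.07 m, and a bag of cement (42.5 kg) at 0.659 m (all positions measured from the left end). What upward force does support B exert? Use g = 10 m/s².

Take moments about support A.
Beam weight: 7.53 × 10 = 75.3 N down at 1.065 m → arm 1.065 m, τ = 75.3 × 1.065 = 80.19 N·m clockwise.
Crate: 19.5 × 10 = 195 N down at 1.75 m → arm 1.75 m, τ = 195 × 1.75 = 341.2 N·m clockwise.
Potted plant: 9.77 × 10 = 97.7 N down at 0.493 m → arm 0.493 m, τ = 97.7 × 0.493 = 48.17 N·m clockwise.
Speaker: 18 × 10 = 180 N down at 1.07 m → arm 1.07 m, τ = 180 × 1.07 = 192.6 N·m clockwise.
Bag of cement: 42.5 × 10 = 425 N down at 0.659 m → arm 0.659 m, τ = 425 × 0.659 = 280.1 N·m clockwise.
Net load moment about support A = 942.3 N·m clockwise.
Reaction R at support B is upward at 1.54 m, arm 1.54 m → moment R × 1.54 counterclockwise.
Balancing moments: R × 1.54 = 942.3, giving R = 612 N.

R_B ≈ 612 N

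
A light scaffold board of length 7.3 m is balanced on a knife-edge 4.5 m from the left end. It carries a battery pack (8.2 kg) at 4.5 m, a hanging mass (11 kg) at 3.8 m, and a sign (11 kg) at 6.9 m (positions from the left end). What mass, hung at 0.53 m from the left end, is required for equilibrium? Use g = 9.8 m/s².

Choose the knife-edge (at 4.5 m from the left end) as the axis so the support reaction has zero arm there.
Battery pack: acts at the knife-edge, moment arm 0 → no torque.
Hanging mass: 11 × 9.8 = 107.8 N down at 3.8 m → arm 0.7 m, τ = 107.8 × 0.7 = 75.46 N·m counterclockwise.
Sign: 11 × 9.8 = 107.8 N down at 6.9 m → arm 2.4 m, τ = 107.8 × 2.4 = 258.7 N·m clockwise.
Net moment of known loads = 183.2 N·m clockwise.
An unknown mass m at 0.53 m has arm 3.97 m; its moment is m·g·3.97 counterclockwise.
For rotational equilibrium, m × 9.8 × 3.97 = 183.2, so m = 183.2 / (9.8 × 3.97) = 4.71 kg.

m ≈ 4.71 kg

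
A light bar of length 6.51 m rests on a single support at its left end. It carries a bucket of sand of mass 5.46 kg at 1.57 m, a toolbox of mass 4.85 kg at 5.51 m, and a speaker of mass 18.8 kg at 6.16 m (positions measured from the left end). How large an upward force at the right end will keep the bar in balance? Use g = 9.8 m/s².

F ≈ 227 N

Choose the left end as the axis so the unknown pivot reaction has zero arm there.
Bucket of sand: 5.46 × 9.8 = 53.51 N down at 1.57 m → arm 1.57 m, τ = 53.51 × 1.57 = 84.01 N·m clockwise.
Toolbox: 4.85 × 9.8 = 47.53 N down at 5.51 m → arm 5.51 m, τ = 47.53 × 5.51 = 261.9 N·m clockwise.
Speaker: 18.8 × 9.8 = 184.2 N down at 6.16 m → arm 6.16 m, τ = 184.2 × 6.16 = 1135 N·m clockwise.
Net moment of the loads = 1481 N·m clockwise.
The upward force F acts at the right end, arm 6.51 m, giving F × 6.51 counterclockwise.
Setting net torque to zero: F × 6.51 = 1481 → F = 1481 / 6.51 = 227 N.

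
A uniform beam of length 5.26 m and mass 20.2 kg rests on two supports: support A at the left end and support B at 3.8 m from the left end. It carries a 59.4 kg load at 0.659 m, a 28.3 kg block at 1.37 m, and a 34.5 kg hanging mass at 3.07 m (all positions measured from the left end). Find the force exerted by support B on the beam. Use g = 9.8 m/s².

R_B ≈ 611 N

Take moments about support A.
Beam weight: 20.2 × 9.8 = 198 N down at 2.63 m → arm 2.63 m, τ = 198 × 2.63 = 520.7 N·m clockwise.
Load: 59.4 × 9.8 = 582.1 N down at 0.659 m → arm 0.659 m, τ = 582.1 × 0.659 = 383.6 N·m clockwise.
Block: 28.3 × 9.8 = 277.3 N down at 1.37 m → arm 1.37 m, τ = 277.3 × 1.37 = 379.9 N·m clockwise.
Hanging mass: 34.5 × 9.8 = 338.1 N down at 3.07 m → arm 3.07 m, τ = 338.1 × 3.07 = 1038 N·m clockwise.
Net load moment about support A = 2322 N·m clockwise.
Reaction R at support B is upward at 3.8 m, arm 3.8 m → moment R × 3.8 counterclockwise.
Στ = 0 ⇒ R × 3.8 = 2322 ⇒ R = 611 N.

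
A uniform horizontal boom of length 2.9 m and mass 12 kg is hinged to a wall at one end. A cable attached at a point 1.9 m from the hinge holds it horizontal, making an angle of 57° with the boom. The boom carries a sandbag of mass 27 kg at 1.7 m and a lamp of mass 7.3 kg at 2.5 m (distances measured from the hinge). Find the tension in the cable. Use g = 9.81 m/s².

Take moments about the hinge.
Beam weight: 12 × 9.81 = 117.7 N down at 1.45 m → arm 1.45 m, τ = 117.7 × 1.45 = 170.7 N·m clockwise.
Sandbag: 27 × 9.81 = 264.9 N down at 1.7 m → arm 1.7 m, τ = 264.9 × 1.7 = 450.3 N·m clockwise.
Lamp: 7.3 × 9.81 = 71.61 N down at 2.5 m → arm 2.5 m, τ = 71.61 × 2.5 = 179 N·m clockwise.
Total clockwise load moment = 800 N·m.
The cable tension T acts at 1.9 m; only its component perpendicular to the boom, T sinθ, produces torque. sin 57° = 0.8387.
Στ = 0 ⇒ T × 1.9 × 0.8387 = 800 ⇒ T = 800 / 1.594 = 502 N.

T ≈ 502 N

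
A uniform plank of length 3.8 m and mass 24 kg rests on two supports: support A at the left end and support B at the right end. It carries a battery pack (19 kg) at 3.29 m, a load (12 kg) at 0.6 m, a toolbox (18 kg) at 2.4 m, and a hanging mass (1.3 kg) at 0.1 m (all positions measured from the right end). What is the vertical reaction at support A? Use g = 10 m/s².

Sum moments about support B (its reaction then has zero moment arm).
Beam weight: 24 × 10 = 240 N down at 1.9 m → arm 1.9 m, τ = 240 × 1.9 = 456 N·m counterclockwise.
Battery pack: 19 × 10 = 190 N down at 3.29 m → arm 3.29 m, τ = 190 × 3.29 = 625.1 N·m counterclockwise.
Load: 12 × 10 = 120 N down at 0.6 m → arm 0.6 m, τ = 120 × 0.6 = 72 N·m counterclockwise.
Toolbox: 18 × 10 = 180 N down at 2.4 m → arm 2.4 m, τ = 180 × 2.4 = 432 N·m counterclockwise.
Hanging mass: 1.3 × 10 = 13 N down at 0.1 m → arm 0.1 m, τ = 13 × 0.1 = 1.3 N·m counterclockwise.
Net load moment about support B = 1586 N·m counterclockwise.
Reaction R at support A is upward at 3.8 m, arm 3.8 m → moment R × 3.8 clockwise.
Balancing moments: R × 3.8 = 1586, giving R = 417 N.

R_A ≈ 417 N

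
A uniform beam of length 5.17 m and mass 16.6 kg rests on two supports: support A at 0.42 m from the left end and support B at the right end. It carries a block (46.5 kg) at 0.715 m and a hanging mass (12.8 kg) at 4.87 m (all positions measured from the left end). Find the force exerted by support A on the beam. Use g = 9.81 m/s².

R_A ≈ 524 N

Sum moments about support B (its reaction then has zero moment arm).
Beam weight: 16.6 × 9.81 = 162.8 N down at 2.585 m → arm 2.585 m, τ = 162.8 × 2.585 = 420.8 N·m counterclockwise.
Block: 46.5 × 9.81 = 456.2 N down at 0.715 m → arm 4.455 m, τ = 456.2 × 4.455 = 2032 N·m counterclockwise.
Hanging mass: 12.8 × 9.81 = 125.6 N down at 4.87 m → arm 0.3 m, τ = 125.6 × 0.3 = 37.68 N·m counterclockwise.
Net load moment about support B = 2490 N·m counterclockwise.
Reaction R at support A is upward at 0.42 m, arm 4.75 m → moment R × 4.75 clockwise.
For rotational equilibrium, R × 4.75 = 2490, so R = 524 N.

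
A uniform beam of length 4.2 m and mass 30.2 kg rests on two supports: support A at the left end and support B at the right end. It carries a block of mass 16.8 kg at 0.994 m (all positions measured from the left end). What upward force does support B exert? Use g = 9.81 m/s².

R_B ≈ 187 N

About support A:
Beam weight: 30.2 × 9.81 = 296.3 N down at 2.1 m → arm 2.1 m, τ = 296.3 × 2.1 = 622.2 N·m clockwise.
Block: 16.8 × 9.81 = 164.8 N down at 0.994 m → arm 0.994 m, τ = 164.8 × 0.994 = 163.8 N·m clockwise.
Net load moment about support A = 786 N·m clockwise.
Reaction R at support B is upward at 4.2 m, arm 4.2 m → moment R × 4.2 counterclockwise.
Setting net torque to zero: R × 4.2 = 786 → R = 187 N.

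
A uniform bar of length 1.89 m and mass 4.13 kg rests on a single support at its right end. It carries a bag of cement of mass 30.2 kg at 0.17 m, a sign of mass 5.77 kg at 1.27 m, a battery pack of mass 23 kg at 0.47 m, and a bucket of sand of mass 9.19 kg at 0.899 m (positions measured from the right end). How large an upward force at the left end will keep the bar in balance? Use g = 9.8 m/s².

F ≈ 184 N

About the right end:
Beam weight: 4.13 × 9.8 = 40.47 N down at 0.945 m → arm 0.945 m, τ = 40.47 × 0.945 = 38.24 N·m counterclockwise.
Bag of cement: 30.2 × 9.8 = 296 N down at 0.17 m → arm 0.17 m, τ = 296 × 0.17 = 50.32 N·m counterclockwise.
Sign: 5.77 × 9.8 = 56.55 N down at 1.27 m → arm 1.27 m, τ = 56.55 × 1.27 = 71.82 N·m counterclockwise.
Battery pack: 23 × 9.8 = 225.4 N down at 0.47 m → arm 0.47 m, τ = 225.4 × 0.47 = 105.9 N·m counterclockwise.
Bucket of sand: 9.19 × 9.8 = 90.06 N down at 0.899 m → arm 0.899 m, τ = 90.06 × 0.899 = 80.96 N·m counterclockwise.
Net moment of the loads = 347.2 N·m counterclockwise.
The upward force F acts at the left end, arm 1.89 m, giving F × 1.89 clockwise.
Balancing moments: F × 1.89 = 347.2, giving F = 347.2 / 1.89 = 184 N.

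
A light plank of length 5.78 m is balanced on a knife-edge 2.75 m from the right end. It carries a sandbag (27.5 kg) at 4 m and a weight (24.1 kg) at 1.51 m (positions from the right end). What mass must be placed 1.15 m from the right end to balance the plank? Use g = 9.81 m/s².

m ≈ 2.81 kg

Sum moments about the knife-edge (at 2.75 m from the right end) (the support reaction has zero arm there).
Sandbag: 27.5 × 9.81 = 269.8 N down at 4 m → arm 1.25 m, τ = 269.8 × 1.25 = 337.2 N·m counterclockwise.
Weight: 24.1 × 9.81 = 236.4 N down at 1.51 m → arm 1.24 m, τ = 236.4 × 1.24 = 293.1 N·m clockwise.
Net moment of known loads = 44.1 N·m counterclockwise.
An unknown mass m at 1.15 m has arm 1.6 m; its moment is m·g·1.6 clockwise.
Balancing moments: m × 9.81 × 1.6 = 44.1, giving m = 44.1 / (9.81 × 1.6) = 2.81 kg.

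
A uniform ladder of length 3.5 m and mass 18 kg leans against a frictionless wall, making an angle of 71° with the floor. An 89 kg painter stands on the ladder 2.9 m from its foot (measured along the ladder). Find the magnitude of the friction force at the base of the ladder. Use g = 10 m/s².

Choose the foot of the ladder as the axis so the floor normal and friction both act there and drop out.
Ladder weight 18×10 = 180 N acts at 1.75 m along the ladder; its horizontal arm is 1.75·cos71° = 0.5697 m → τ = 102.5 N·m clockwise.
Painter: 89×10 = 890 N at 2.9 m → arm 0.9441 m → τ = 840.2 N·m clockwise.
Wall normal N acts horizontally at the top; its moment arm is the height L sinθ = 3.5·sin71° = 3.309 m, counterclockwise.
Setting net torque to zero: N × 3.309 = 942.7 → N = 285 N.
ΣFx = 0: friction at the foot balances the wall's push, so f = N_wall = 285 N.

f ≈ 285 N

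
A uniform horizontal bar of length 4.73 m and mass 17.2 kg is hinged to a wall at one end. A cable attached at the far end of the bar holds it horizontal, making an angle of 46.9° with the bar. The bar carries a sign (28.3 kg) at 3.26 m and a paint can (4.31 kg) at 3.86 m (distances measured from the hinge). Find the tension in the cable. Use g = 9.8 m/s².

T ≈ 424 N

Choose the hinge as the axis so the unknown hinge reaction has zero arm there.
Beam weight: 17.2 × 9.8 = 168.6 N down at 2.365 m → arm 2.365 m, τ = 168.6 × 2.365 = 398.7 N·m clockwise.
Sign: 28.3 × 9.8 = 277.3 N down at 3.26 m → arm 3.26 m, τ = 277.3 × 3.26 = 904 N·m clockwise.
Paint can: 4.31 × 9.8 = 42.24 N down at 3.86 m → arm 3.86 m, τ = 42.24 × 3.86 = 163 N·m clockwise.
Total clockwise load moment = 1466 N·m.
The cable tension T acts at 4.73 m; only its component perpendicular to the bar, T sinθ, produces torque. sin 46.9° = 0.7302.
For rotational equilibrium, T × 4.73 × 0.7302 = 1466, so T = 1466 / 3.454 = 424 N.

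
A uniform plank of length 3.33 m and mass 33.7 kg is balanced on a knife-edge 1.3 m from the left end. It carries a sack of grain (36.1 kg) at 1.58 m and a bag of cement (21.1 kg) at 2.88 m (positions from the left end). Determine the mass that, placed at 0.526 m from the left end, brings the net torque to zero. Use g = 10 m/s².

Choose the knife-edge (at 1.3 m from the left end) as the axis so the support reaction has zero arm there.
Beam weight: 33.7 × 10 = 337 N down at 1.665 m → arm 0.365 m, τ = 337 × 0.365 = 123 N·m clockwise.
Sack of grain: 36.1 × 10 = 361 N down at 1.58 m → arm 0.28 m, τ = 361 × 0.28 = 101.1 N·m clockwise.
Bag of cement: 21.1 × 10 = 211 N down at 2.88 m → arm 1.58 m, τ = 211 × 1.58 = 333.4 N·m clockwise.
Net moment of known loads = 557.5 N·m clockwise.
An unknown mass m at 0.526 m has arm 0.774 m; its moment is m·g·0.774 counterclockwise.
Στ = 0 ⇒ m × 10 × 0.774 = 557.5 ⇒ m = 557.5 / (10 × 0.774) = 72 kg.

m ≈ 72 kg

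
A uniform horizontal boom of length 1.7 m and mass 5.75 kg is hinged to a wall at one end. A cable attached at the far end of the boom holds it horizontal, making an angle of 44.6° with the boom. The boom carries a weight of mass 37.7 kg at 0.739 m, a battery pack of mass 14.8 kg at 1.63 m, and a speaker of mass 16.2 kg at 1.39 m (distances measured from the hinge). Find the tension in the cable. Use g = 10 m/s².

T ≈ 665 N

Choose the hinge as the axis so the unknown hinge reaction has zero arm there.
Beam weight: 5.75 × 10 = 57.5 N down at 0.85 m → arm 0.85 m, τ = 57.5 × 0.85 = 48.88 N·m clockwise.
Weight: 37.7 × 10 = 377 N down at 0.739 m → arm 0.739 m, τ = 377 × 0.739 = 278.6 N·m clockwise.
Battery pack: 14.8 × 10 = 148 N down at 1.63 m → arm 1.63 m, τ = 148 × 1.63 = 241.2 N·m clockwise.
Speaker: 16.2 × 10 = 162 N down at 1.39 m → arm 1.39 m, τ = 162 × 1.39 = 225.2 N·m clockwise.
Total clockwise load moment = 793.9 N·m.
The cable tension T acts at 1.7 m; only its component perpendicular to the boom, T sinθ, produces torque. sin 44.6° = 0.7022.
Στ = 0 ⇒ T × 1.7 × 0.7022 = 793.9 ⇒ T = 793.9 / 1.194 = 665 N.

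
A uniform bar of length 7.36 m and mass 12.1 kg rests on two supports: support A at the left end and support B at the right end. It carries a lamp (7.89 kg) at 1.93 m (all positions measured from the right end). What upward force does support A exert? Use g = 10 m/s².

Sum moments about support B (its reaction then has zero moment arm).
Beam weight: 12.1 × 10 = 121 N down at 3.68 m → arm 3.68 m, τ = 121 × 3.68 = 445.3 N·m counterclockwise.
Lamp: 7.89 × 10 = 78.9 N down at 1.93 m → arm 1.93 m, τ = 78.9 × 1.93 = 152.3 N·m counterclockwise.
Net load moment about support B = 597.6 N·m counterclockwise.
Reaction R at support A is upward at 7.36 m, arm 7.36 m → moment R × 7.36 clockwise.
Balancing moments: R × 7.36 = 597.6, giving R = 81.2 N.

R_A ≈ 81.2 N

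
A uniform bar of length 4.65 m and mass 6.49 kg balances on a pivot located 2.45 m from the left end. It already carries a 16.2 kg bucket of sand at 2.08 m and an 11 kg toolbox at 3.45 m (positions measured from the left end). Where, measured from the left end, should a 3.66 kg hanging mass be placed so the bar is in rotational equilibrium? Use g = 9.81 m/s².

Take moments about the pivot (at 2.45 m from the left end).
Beam weight: 6.49 × 9.81 = 63.67 N down at 2.325 m → arm 0.125 m, τ = 63.67 × 0.125 = 7.959 N·m counterclockwise.
Bucket of sand: 16.2 × 9.81 = 158.9 N down at 2.08 m → arm 0.37 m, τ = 158.9 × 0.37 = 58.79 N·m counterclockwise.
Toolbox: 11 × 9.81 = 107.9 N down at 3.45 m → arm 1 m, τ = 107.9 × 1 = 107.9 N·m clockwise.
Net moment of existing loads = 41.15 N·m clockwise.
The hanging mass weighs 3.66 × 9.81 = 35.9 N and must supply an equal counterclockwise moment, so its lever arm about the pivot is 41.15 / 35.9 = 1.15 m.
That puts it at 2.45 − 1.15 = 1.3 m from the left end.

x ≈ 1.3 m from the left end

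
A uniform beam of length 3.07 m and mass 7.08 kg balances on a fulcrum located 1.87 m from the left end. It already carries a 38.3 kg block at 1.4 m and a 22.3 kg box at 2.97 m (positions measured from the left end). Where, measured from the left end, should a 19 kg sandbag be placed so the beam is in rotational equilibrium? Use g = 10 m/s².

Choose the fulcrum (at 1.87 m from the left end) as the axis so the support reaction has zero arm there.
Beam weight: 7.08 × 10 = 70.8 N down at 1.535 m → arm 0.335 m, τ = 70.8 × 0.335 = 23.72 N·m counterclockwise.
Block: 38.3 × 10 = 383 N down at 1.4 m → arm 0.47 m, τ = 383 × 0.47 = 180 N·m counterclockwise.
Box: 22.3 × 10 = 223 N down at 2.97 m → arm 1.1 m, τ = 223 × 1.1 = 245.3 N·m clockwise.
Net moment of existing loads = 41.58 N·m clockwise.
The sandbag weighs 19 × 10 = 190 N and must supply an equal counterclockwise moment, so its lever arm about the fulcrum is 41.58 / 190 = 0.219 m.
That puts it at 1.87 − 0.219 = 1.65 m from the left end.

x ≈ 1.65 m from the left end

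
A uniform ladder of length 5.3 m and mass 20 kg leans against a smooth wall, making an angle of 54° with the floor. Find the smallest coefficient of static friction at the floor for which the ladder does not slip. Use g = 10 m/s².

μ_min ≈ 0.363

Sum moments about the foot of the ladder (the floor normal and friction both act there and drop out).
Ladder weight 20×10 = 200 N acts at 2.65 m along the ladder; its horizontal arm is 2.65·cos54° = 1.558 m → τ = 311.6 N·m clockwise.
Wall normal N acts horizontally at the top; its moment arm is the height L sinθ = 5.3·sin54° = 4.288 m, counterclockwise.
Balancing moments: N × 4.288 = 311.6, giving N = 72.67 N.
ΣFx = 0 ⇒ f = N_wall = 72.67 N. ΣFy = 0 ⇒ N_floor = 200 N.
μ_min = f / N_floor = 72.67 / 200 = 0.363.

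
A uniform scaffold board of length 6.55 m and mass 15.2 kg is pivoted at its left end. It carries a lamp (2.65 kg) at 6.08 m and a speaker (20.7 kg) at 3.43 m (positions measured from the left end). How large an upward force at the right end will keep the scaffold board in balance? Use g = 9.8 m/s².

F ≈ 205 N

About the left end:
Beam weight: 15.2 × 9.8 = 149 N down at 3.275 m → arm 3.275 m, τ = 149 × 3.275 = 488 N·m clockwise.
Lamp: 2.65 × 9.8 = 25.97 N down at 6.08 m → arm 6.08 m, τ = 25.97 × 6.08 = 157.9 N·m clockwise.
Speaker: 20.7 × 9.8 = 202.9 N down at 3.43 m → arm 3.43 m, τ = 202.9 × 3.43 = 695.9 N·m clockwise.
Net moment of the loads = 1342 N·m clockwise.
The upward force F acts at the right end, arm 6.55 m, giving F × 6.55 counterclockwise.
Στ = 0 ⇒ F × 6.55 = 1342 ⇒ F = 1342 / 6.55 = 205 N.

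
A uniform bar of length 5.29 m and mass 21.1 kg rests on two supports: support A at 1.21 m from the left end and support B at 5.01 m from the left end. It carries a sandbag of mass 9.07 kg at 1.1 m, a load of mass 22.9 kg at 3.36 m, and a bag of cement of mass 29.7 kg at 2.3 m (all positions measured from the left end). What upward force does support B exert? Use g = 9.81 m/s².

R_B ≈ 286 N

Sum moments about support A (its reaction then has zero moment arm).
Beam weight: 21.1 × 9.81 = 207 N down at 2.645 m → arm 1.435 m, τ = 207 × 1.435 = 297 N·m clockwise.
Sandbag: 9.07 × 9.81 = 88.98 N down at 1.1 m → arm 0.11 m, τ = 88.98 × 0.11 = 9.788 N·m counterclockwise.
Load: 22.9 × 9.81 = 224.6 N down at 3.36 m → arm 2.15 m, τ = 224.6 × 2.15 = 482.9 N·m clockwise.
Bag of cement: 29.7 × 9.81 = 291.4 N down at 2.3 m → arm 1.09 m, τ = 291.4 × 1.09 = 317.6 N·m clockwise.
Net load moment about support A = 1088 N·m clockwise.
Reaction R at support B is upward at 5.01 m, arm 3.8 m → moment R × 3.8 counterclockwise.
Setting net torque to zero: R × 3.8 = 1088 → R = 286 N.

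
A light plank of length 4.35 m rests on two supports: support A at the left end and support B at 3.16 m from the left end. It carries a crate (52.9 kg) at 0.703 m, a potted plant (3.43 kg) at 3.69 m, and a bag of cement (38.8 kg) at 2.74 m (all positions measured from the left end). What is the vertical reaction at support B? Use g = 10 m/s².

R_B ≈ 494 N

Take moments about support A.
Crate: 52.9 × 10 = 529 N down at 0.703 m → arm 0.703 m, τ = 529 × 0.703 = 371.9 N·m clockwise.
Potted plant: 3.43 × 10 = 34.3 N down at 3.69 m → arm 3.69 m, τ = 34.3 × 3.69 = 126.6 N·m clockwise.
Bag of cement: 38.8 × 10 = 388 N down at 2.74 m → arm 2.74 m, τ = 388 × 2.74 = 1063 N·m clockwise.
Net load moment about support A = 1562 N·m clockwise.
Reaction R at support B is upward at 3.16 m, arm 3.16 m → moment R × 3.16 counterclockwise.
Στ = 0 ⇒ R × 3.16 = 1562 ⇒ R = 494 N.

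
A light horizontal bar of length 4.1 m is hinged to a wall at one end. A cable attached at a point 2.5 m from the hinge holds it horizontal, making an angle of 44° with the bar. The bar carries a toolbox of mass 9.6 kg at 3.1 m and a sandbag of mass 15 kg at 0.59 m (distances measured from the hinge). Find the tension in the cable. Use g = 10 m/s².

Take moments about the hinge.
Toolbox: 9.6 × 10 = 96 N down at 3.1 m → arm 3.1 m, τ = 96 × 3.1 = 297.6 N·m clockwise.
Sandbag: 15 × 10 = 150 N down at 0.59 m → arm 0.59 m, τ = 150 × 0.59 = 88.5 N·m clockwise.
Total clockwise load moment = 386.1 N·m.
The cable tension T acts at 2.5 m; only its component perpendicular to the bar, T sinθ, produces torque. sin 44° = 0.6947.
For rotational equilibrium, T × 2.5 × 0.6947 = 386.1, so T = 386.1 / 1.737 = 222 N.

T ≈ 222 N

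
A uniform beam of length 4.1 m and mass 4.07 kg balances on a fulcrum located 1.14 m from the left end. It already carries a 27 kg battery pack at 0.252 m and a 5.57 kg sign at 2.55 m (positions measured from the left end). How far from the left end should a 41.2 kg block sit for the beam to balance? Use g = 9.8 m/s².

Choose the fulcrum (at 1.14 m from the left end) as the axis so the support reaction has zero arm there.
Beam weight: 4.07 × 9.8 = 39.89 N down at 2.05 m → arm 0.91 m, τ = 39.89 × 0.91 = 36.3 N·m clockwise.
Battery pack: 27 × 9.8 = 264.6 N down at 0.252 m → arm 0.888 m, τ = 264.6 × 0.888 = 235 N·m counterclockwise.
Sign: 5.57 × 9.8 = 54.59 N down at 2.55 m → arm 1.41 m, τ = 54.59 × 1.41 = 76.97 N·m clockwise.
Net moment of existing loads = 121.7 N·m counterclockwise.
The block weighs 41.2 × 9.8 = 403.8 N and must supply an equal clockwise moment, so its lever arm about the fulcrum is 121.7 / 403.8 = 0.301 m.
That puts it at 1.14 + 0.301 = 1.44 m from the left end.

x ≈ 1.44 m from the left end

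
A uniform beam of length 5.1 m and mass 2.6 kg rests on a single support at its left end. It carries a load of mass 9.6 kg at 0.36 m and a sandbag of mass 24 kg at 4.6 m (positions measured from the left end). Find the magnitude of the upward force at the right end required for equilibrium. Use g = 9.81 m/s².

F ≈ 232 N

Choose the left end as the axis so the unknown pivot reaction has zero arm there.
Beam weight: 2.6 × 9.81 = 25.51 N down at 2.55 m → arm 2.55 m, τ = 25.51 × 2.55 = 65.05 N·m clockwise.
Load: 9.6 × 9.81 = 94.18 N down at 0.36 m → arm 0.36 m, τ = 94.18 × 0.36 = 33.9 N·m clockwise.
Sandbag: 24 × 9.81 = 235.4 N down at 4.6 m → arm 4.6 m, τ = 235.4 × 4.6 = 1083 N·m clockwise.
Net moment of the loads = 1182 N·m clockwise.
The upward force F acts at the right end, arm 5.1 m, giving F × 5.1 counterclockwise.
Balancing moments: F × 5.1 = 1182, giving F = 1182 / 5.1 = 232 N.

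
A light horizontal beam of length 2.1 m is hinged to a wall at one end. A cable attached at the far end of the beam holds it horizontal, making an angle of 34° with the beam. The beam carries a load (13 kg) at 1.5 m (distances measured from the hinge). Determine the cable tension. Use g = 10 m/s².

T ≈ 166 N

Sum moments about the hinge (the unknown hinge reaction has zero arm there).
Load: 13 × 10 = 130 N down at 1.5 m → arm 1.5 m, τ = 130 × 1.5 = 195 N·m clockwise.
Total clockwise load moment = 195 N·m.
The cable tension T acts at 2.1 m; only its component perpendicular to the beam, T sinθ, produces torque. sin 34° = 0.5592.
For rotational equilibrium, T × 2.1 × 0.5592 = 195, so T = 195 / 1.174 = 166 N.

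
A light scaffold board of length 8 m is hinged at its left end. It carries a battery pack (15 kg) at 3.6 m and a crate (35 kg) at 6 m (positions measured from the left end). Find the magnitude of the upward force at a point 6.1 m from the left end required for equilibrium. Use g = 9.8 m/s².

Taking torques about the left end:
Battery pack: 15 × 9.8 = 147 N down at 3.6 m → arm 3.6 m, τ = 147 × 3.6 = 529.2 N·m clockwise.
Crate: 35 × 9.8 = 343 N down at 6 m → arm 6 m, τ = 343 × 6 = 2058 N·m clockwise.
Net moment of the loads = 2587 N·m clockwise.
The upward force F acts at a point 6.1 m from the left end, arm 6.1 m, giving F × 6.1 counterclockwise.
Στ = 0 ⇒ F × 6.1 = 2587 ⇒ F = 2587 / 6.1 = 424 N.

F ≈ 424 N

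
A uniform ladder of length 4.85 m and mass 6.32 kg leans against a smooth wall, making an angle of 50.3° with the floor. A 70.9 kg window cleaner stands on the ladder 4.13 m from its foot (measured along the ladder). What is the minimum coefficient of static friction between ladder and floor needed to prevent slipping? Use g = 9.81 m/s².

Choose the foot of the ladder as the axis so the floor normal and friction both act there and drop out.
Ladder weight 6.32×9.81 = 62 N acts at 2.425 m along the ladder; its horizontal arm is 2.425·cos50.3° = 1.549 m → τ = 96.04 N·m clockwise.
Window cleaner: 70.9×9.81 = 695.5 N at 4.13 m → arm 2.638 m → τ = 1835 N·m clockwise.
Wall normal N acts horizontally at the top; its moment arm is the height L sinθ = 4.85·sin50.3° = 3.732 m, counterclockwise.
Στ = 0 ⇒ N × 3.732 = 1931 ⇒ N = 517.4 N.
ΣFx = 0 ⇒ f = N_wall = 517.4 N. ΣFy = 0 ⇒ N_floor = 757.5 N.
μ_min = f / N_floor = 517.4 / 757.5 = 0.683.

μ_min ≈ 0.683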